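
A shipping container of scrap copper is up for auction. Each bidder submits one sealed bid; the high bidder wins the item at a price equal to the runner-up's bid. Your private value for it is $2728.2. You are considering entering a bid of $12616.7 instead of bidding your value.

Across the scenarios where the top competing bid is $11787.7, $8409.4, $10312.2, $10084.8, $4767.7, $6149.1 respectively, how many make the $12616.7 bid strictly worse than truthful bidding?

The deviation hurts exactly when the highest competing bid lies strictly between $2728.2 and $12616.7 — overbidding then wins at a price above your value.
$11787.7: inside the interval → strictly worse (loss $9059.5).
$8409.4: inside the interval → strictly worse (loss $5681.2).
$10312.2: inside the interval → strictly worse (loss $7584).
$10084.8: inside the interval → strictly worse (loss $7356.6).
$4767.7: inside the interval → strictly worse (loss $2039.5).
$6149.1: inside the interval → strictly worse (loss $3420.9).
Count: 6.

6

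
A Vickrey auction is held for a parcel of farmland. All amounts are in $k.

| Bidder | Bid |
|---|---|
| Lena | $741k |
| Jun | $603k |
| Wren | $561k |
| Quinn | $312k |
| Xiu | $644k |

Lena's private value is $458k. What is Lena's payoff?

Highest bid: Lena at $741k, so Lena wins.
Second-highest bid: Xiu at $644k — that is the price the winner pays.
Lena's payoff = value − price = $458k − $644k = −$186k.

−$186k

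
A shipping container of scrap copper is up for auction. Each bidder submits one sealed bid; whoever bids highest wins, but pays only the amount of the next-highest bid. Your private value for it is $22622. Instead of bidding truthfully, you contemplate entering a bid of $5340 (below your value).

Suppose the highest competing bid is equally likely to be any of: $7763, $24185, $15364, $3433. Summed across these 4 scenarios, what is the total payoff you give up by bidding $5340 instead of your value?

$22117

The deviation costs you only when the competing bid falls strictly between $5340 and $22622; elsewhere both bids give the same outcome.
$7763: truthful payoff $14859, deviation payoff $0 → loss $14859.
$24185: outcomes coincide → loss $0.
$15364: truthful payoff $7258, deviation payoff $0 → loss $7258.
$3433: outcomes coincide → loss $0.
Total loss = $14859 + $7258 = $22117.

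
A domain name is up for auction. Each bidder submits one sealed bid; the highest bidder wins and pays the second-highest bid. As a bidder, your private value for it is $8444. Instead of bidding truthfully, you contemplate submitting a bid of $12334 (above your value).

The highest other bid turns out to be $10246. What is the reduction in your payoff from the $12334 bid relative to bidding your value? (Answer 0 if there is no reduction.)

$1802

Bidding your value $8444: you lose (since $8444 < $10246). Payoff $0.
Bidding $12334: you win and pay $10246. Payoff $8444 − $10246 = −$1802.
The competing bid $10246 lies between your value and your inflated bid, so overbidding wins an item priced above your value.
Loss from deviating = $0 − (−$1802) = $1802.
Truthful bidding weakly dominates here: raising your bid can only win items priced above your value, and lowering it can only forfeit items priced below.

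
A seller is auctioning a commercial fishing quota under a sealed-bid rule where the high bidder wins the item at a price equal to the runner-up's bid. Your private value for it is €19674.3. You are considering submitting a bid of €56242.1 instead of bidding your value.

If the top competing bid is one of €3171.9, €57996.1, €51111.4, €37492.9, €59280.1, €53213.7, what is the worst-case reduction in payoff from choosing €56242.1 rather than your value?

€3171.9: same outcome either way → loss €0.
€57996.1: same outcome either way → loss €0.
€51111.4: truthful gives €0, deviation gives −€31437.1 → loss €31437.1.
€37492.9: truthful gives €0, deviation gives −€17818.6 → loss €17818.6.
€59280.1: same outcome either way → loss €0.
€53213.7: truthful gives €0, deviation gives −€33539.4 → loss €33539.4.
Maximum loss: €33539.4.

€33539.4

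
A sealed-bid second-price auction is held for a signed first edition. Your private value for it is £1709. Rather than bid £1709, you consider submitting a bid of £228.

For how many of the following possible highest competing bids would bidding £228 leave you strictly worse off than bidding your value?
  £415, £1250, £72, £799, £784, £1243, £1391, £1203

The deviation hurts exactly when the highest competing bid lies strictly between £228 and £1709 — underbidding then forfeits a profitable win.
£415: inside the interval → strictly worse (loss £1294).
£1250: inside the interval → strictly worse (loss £459).
£72: below both → same outcome either way.
£799: inside the interval → strictly worse (loss £910).
£784: inside the interval → strictly worse (loss £925).
£1243: inside the interval → strictly worse (loss £466).
£1391: inside the interval → strictly worse (loss £318).
£1203: inside the interval → strictly worse (loss £506).
Count: 7.

7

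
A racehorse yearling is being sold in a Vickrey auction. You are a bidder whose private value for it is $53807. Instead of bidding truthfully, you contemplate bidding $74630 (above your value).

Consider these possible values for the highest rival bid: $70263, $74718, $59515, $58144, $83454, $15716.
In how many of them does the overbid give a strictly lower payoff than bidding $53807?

The deviation hurts exactly when the highest competing bid lies strictly between $53807 and $74630 — overbidding then wins at a price above your value.
$70263: inside the interval → strictly worse (loss $16456).
$74718: above both → same outcome either way.
$59515: inside the interval → strictly worse (loss $5708).
$58144: inside the interval → strictly worse (loss $4337).
$83454: above both → same outcome either way.
$15716: below both → same outcome either way.
Count: 3.

3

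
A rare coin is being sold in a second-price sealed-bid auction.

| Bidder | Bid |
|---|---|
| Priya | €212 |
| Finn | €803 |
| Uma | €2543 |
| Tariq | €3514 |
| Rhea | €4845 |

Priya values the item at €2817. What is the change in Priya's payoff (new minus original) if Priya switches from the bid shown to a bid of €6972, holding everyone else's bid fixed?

The highest bid among the other bidders is €4845; Priya's bid doesn't change that.
Original bid €212: Priya is not highest (top rival bid is €4845); payoff €0.
Alternative bid €6972: Priya is highest, pays the top rival bid €4845; payoff €2817 − €4845 = −€2028.
Change in payoff = −€2028 − (€0) = −€2028.

−€2028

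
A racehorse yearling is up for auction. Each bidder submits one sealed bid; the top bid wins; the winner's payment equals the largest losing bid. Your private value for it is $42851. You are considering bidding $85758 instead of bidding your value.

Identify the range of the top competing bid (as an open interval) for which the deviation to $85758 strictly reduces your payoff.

If the competing bid is below $42851, both bids win at the same price — no difference.
If it is above $85758, both bids lose — no difference.
If it lies strictly between $42851 and $85758, bidding your value loses (payoff 0) while bidding $85758 wins at a price above your value (payoff negative).
So the deviation strictly hurts on the open interval ($42851, $85758).

($42851, $85758)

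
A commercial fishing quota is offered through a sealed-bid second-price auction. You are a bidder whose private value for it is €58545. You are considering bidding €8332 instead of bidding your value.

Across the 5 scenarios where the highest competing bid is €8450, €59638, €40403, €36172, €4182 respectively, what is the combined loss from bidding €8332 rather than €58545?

€90610

The deviation costs you only when the competing bid falls strictly between €8332 and €58545; elsewhere both bids give the same outcome.
€8450: truthful payoff €50095, deviation payoff €0 → loss €50095.
€59638: outcomes coincide → loss €0.
€40403: truthful payoff €18142, deviation payoff €0 → loss €18142.
€36172: truthful payoff €22373, deviation payoff €0 → loss €22373.
€4182: outcomes coincide → loss €0.
Total loss = €50095 + €18142 + €22373 = €90610.
Because the price is fixed by the runner-up's bid, deviating from your value can only change a good outcome into a bad one — never the reverse.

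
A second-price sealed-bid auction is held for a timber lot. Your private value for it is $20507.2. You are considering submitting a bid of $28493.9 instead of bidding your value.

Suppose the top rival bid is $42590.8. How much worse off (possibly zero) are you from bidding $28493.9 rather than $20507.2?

$0

Bidding your value $20507.2: you lose (since $20507.2 < $42590.8). Payoff $0.
Bidding $28493.9: you lose. Payoff $0.
Difference = $0 − $0 = $0; both bids lead to the same outcome because the competing bid is above both your value and your alternative bid.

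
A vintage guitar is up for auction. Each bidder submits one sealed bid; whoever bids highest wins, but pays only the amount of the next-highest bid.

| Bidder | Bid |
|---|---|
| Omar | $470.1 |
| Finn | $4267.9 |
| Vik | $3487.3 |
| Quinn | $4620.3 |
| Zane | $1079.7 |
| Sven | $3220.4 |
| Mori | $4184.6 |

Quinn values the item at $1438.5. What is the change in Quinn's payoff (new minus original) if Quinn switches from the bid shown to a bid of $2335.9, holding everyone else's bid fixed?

$2829.4

The highest bid among the other bidders is $4267.9; Quinn's bid doesn't change that.
Original bid $4620.3: Quinn is highest, pays the top rival bid $4267.9; payoff $1438.5 − $4267.9 = −$2829.4.
Alternative bid $2335.9: Quinn is not highest (top rival bid is $4267.9); payoff $0.
Change in payoff = $0 − (−$2829.4) = $2829.4.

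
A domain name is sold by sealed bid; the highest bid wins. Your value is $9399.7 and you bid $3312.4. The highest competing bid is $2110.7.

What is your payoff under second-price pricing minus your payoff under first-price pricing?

$1201.7

You have the highest bid, so you win under either rule.
Second-price: pay $2110.7 → payoff $7289.
First-price: pay your own bid $3312.4 → payoff $6087.3.
Difference = $7289 − ($6087.3) = $1201.7.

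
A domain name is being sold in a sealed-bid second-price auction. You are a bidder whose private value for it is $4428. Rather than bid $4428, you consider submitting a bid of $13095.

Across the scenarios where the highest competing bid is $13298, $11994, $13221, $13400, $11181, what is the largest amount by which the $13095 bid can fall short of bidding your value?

$7566

$13298: same outcome either way → loss $0.
$11994: truthful gives $0, deviation gives −$7566 → loss $7566.
$13221: same outcome either way → loss $0.
$13400: same outcome either way → loss $0.
$11181: truthful gives $0, deviation gives −$6753 → loss $6753.
Maximum loss: $7566.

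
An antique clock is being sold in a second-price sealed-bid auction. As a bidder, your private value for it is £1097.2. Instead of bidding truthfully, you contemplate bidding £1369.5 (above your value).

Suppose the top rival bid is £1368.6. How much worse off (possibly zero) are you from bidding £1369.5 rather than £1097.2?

Bidding your value £1097.2: you lose (since £1097.2 < £1368.6). Payoff £0.
Bidding £1369.5: you win and pay £1368.6. Payoff £1097.2 − £1368.6 = −£271.4.
The competing bid £1368.6 lies between your value and your inflated bid, so overbidding wins an item priced above your value.
Loss from deviating = £0 − (−£271.4) = £271.4.
Truthful bidding weakly dominates here: raising your bid can only win items priced above your value, and lowering it can only forfeit items priced below.

£271.4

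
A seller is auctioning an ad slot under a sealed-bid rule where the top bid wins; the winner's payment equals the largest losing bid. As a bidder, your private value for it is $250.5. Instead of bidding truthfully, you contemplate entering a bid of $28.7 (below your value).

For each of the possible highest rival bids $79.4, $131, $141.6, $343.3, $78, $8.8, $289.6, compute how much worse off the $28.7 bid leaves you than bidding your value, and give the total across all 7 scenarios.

The deviation costs you only when the competing bid falls strictly between $28.7 and $250.5; elsewhere both bids give the same outcome.
$79.4: truthful payoff $171.1, deviation payoff $0 → loss $171.1.
$131: truthful payoff $119.5, deviation payoff $0 → loss $119.5.
$141.6: truthful payoff $108.9, deviation payoff $0 → loss $108.9.
$343.3: outcomes coincide → loss $0.
$78: truthful payoff $172.5, deviation payoff $0 → loss $172.5.
$8.8: outcomes coincide → loss $0.
$289.6: outcomes coincide → loss $0.
Total loss = $171.1 + $119.5 + $108.9 + $172.5 = $572.
Because the price is fixed by the runner-up's bid, deviating from your value can only change a good outcome into a bad one — never the reverse.

$572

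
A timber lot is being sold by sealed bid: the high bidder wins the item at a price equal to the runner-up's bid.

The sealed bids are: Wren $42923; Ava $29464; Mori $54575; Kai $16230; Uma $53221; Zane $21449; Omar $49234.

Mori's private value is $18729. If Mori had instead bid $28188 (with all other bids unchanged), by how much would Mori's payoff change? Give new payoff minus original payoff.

$34492

The highest bid among the other bidders is $53221; Mori's bid doesn't change that.
Original bid $54575: Mori is highest, pays the top rival bid $53221; payoff $18729 − $53221 = −$34492.
Alternative bid $28188: Mori is not highest (top rival bid is $53221); payoff $0.
Change in payoff = $0 − (−$34492) = $34492.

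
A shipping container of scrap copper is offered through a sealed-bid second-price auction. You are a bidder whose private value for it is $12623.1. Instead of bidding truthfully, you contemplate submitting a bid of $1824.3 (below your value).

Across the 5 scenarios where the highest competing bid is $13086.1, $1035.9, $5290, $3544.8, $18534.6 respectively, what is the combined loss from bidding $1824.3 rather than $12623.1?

The deviation costs you only when the competing bid falls strictly between $1824.3 and $12623.1; elsewhere both bids give the same outcome.
$13086.1: outcomes coincide → loss $0.
$1035.9: outcomes coincide → loss $0.
$5290: truthful payoff $7333.1, deviation payoff $0 → loss $7333.1.
$3544.8: truthful payoff $9078.3, deviation payoff $0 → loss $9078.3.
$18534.6: outcomes coincide → loss $0.
Total loss = $7333.1 + $9078.3 = $16411.4.

$16411.4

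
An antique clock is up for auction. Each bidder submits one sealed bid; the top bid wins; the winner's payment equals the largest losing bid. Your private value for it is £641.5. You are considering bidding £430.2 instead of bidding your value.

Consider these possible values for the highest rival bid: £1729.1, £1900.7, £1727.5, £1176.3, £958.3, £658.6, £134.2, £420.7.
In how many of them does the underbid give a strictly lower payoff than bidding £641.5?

0

The deviation hurts exactly when the highest competing bid lies strictly between £430.2 and £641.5 — underbidding then forfeits a profitable win.
£1729.1: above both → same outcome either way.
£1900.7: above both → same outcome either way.
£1727.5: above both → same outcome either way.
£1176.3: above both → same outcome either way.
£958.3: above both → same outcome either way.
£658.6: above both → same outcome either way.
£134.2: below both → same outcome either way.
£420.7: below both → same outcome either way.
Count: 0.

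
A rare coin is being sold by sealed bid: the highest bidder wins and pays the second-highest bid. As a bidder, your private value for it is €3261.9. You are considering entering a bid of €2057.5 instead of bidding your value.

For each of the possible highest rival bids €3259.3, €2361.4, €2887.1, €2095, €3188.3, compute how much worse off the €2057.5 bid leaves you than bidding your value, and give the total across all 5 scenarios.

The deviation costs you only when the competing bid falls strictly between €2057.5 and €3261.9; elsewhere both bids give the same outcome.
€3259.3: truthful payoff €2.6, deviation payoff €0 → loss €2.6.
€2361.4: truthful payoff €900.5, deviation payoff €0 → loss €900.5.
€2887.1: truthful payoff €374.8, deviation payoff €0 → loss €374.8.
€2095: truthful payoff €1166.9, deviation payoff €0 → loss €1166.9.
€3188.3: truthful payoff €73.6, deviation payoff €0 → loss €73.6.
Total loss = €2.6 + €900.5 + €374.8 + €1166.9 + €73.6 = €2518.4.

€2518.4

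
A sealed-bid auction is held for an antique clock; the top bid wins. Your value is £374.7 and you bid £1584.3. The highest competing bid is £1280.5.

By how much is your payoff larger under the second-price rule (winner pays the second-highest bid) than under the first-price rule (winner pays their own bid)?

£303.8

You have the highest bid, so you win under either rule.
Second-price: pay £1280.5 → payoff −£905.8.
First-price: pay your own bid £1584.3 → payoff −£1209.6.
Difference = −£905.8 − (−£1209.6) = £303.8.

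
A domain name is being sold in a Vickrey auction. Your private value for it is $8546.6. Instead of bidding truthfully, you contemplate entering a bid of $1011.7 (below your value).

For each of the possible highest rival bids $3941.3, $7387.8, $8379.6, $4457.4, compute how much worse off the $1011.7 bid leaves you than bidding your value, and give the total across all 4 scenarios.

The deviation costs you only when the competing bid falls strictly between $1011.7 and $8546.6; elsewhere both bids give the same outcome.
$3941.3: truthful payoff $4605.3, deviation payoff $0 → loss $4605.3.
$7387.8: truthful payoff $1158.8, deviation payoff $0 → loss $1158.8.
$8379.6: truthful payoff $167, deviation payoff $0 → loss $167.
$4457.4: truthful payoff $4089.2, deviation payoff $0 → loss $4089.2.
Total loss = $4605.3 + $1158.8 + $167 + $4089.2 = $10020.3.
Because the price is fixed by the runner-up's bid, deviating from your value can only change a good outcome into a bad one — never the reverse.

$10020.3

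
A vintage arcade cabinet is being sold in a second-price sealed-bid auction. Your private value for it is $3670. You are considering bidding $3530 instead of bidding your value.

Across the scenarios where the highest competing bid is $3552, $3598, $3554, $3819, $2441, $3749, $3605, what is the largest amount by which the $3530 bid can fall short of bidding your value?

$118

$3552: truthful gives $118, deviation gives $0 → loss $118.
$3598: truthful gives $72, deviation gives $0 → loss $72.
$3554: truthful gives $116, deviation gives $0 → loss $116.
$3819: same outcome either way → loss $0.
$2441: same outcome either way → loss $0.
$3749: same outcome either way → loss $0.
$3605: truthful gives $65, deviation gives $0 → loss $65.
Maximum loss: $118.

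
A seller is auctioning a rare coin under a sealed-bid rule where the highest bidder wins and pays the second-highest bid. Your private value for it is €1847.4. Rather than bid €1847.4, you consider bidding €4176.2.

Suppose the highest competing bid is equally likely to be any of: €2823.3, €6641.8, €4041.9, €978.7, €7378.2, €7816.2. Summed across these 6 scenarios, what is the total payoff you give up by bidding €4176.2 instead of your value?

The deviation costs you only when the competing bid falls strictly between €1847.4 and €4176.2; elsewhere both bids give the same outcome.
€2823.3: truthful payoff €0, deviation payoff −€975.9 → loss €975.9.
€6641.8: outcomes coincide → loss €0.
€4041.9: truthful payoff €0, deviation payoff −€2194.5 → loss €2194.5.
€978.7: outcomes coincide → loss €0.
€7378.2: outcomes coincide → loss €0.
€7816.2: outcomes coincide → loss €0.
Total loss = €975.9 + €2194.5 = €3170.4.

€3170.4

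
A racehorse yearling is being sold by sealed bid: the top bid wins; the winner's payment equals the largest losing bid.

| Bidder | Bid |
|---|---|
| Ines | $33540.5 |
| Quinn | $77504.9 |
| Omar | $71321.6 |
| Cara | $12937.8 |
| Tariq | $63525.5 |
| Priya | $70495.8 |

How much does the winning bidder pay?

$71321.6

Highest bid: Quinn at $77504.9, so Quinn wins.
Second-highest bid: Omar at $71321.6 — that is the price the winner pays.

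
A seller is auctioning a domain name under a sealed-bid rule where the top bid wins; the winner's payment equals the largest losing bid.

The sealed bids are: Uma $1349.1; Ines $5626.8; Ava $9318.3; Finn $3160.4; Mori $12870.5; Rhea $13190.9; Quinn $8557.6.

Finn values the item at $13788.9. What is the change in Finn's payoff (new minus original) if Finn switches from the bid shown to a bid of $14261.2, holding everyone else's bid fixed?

$598

The highest bid among the other bidders is $13190.9; Finn's bid doesn't change that.
Original bid $3160.4: Finn is not highest (top rival bid is $13190.9); payoff $0.
Alternative bid $14261.2: Finn is highest, pays the top rival bid $13190.9; payoff $13788.9 − $13190.9 = $598.
Change in payoff = $598 − ($0) = $598.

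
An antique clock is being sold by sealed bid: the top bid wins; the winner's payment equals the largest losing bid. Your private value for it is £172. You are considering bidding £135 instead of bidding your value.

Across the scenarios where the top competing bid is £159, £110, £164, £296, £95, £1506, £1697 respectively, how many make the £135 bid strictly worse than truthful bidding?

The deviation hurts exactly when the highest competing bid lies strictly between £135 and £172 — underbidding then forfeits a profitable win.
£159: inside the interval → strictly worse (loss £13).
£110: below both → same outcome either way.
£164: inside the interval → strictly worse (loss £8).
£296: above both → same outcome either way.
£95: below both → same outcome either way.
£1506: above both → same outcome either way.
£1697: above both → same outcome either way.
Count: 2.

2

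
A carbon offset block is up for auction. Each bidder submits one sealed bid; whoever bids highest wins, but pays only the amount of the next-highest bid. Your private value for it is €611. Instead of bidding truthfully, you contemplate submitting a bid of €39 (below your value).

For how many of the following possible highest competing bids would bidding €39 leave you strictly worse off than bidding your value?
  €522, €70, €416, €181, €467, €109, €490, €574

8

The deviation hurts exactly when the highest competing bid lies strictly between €39 and €611 — underbidding then forfeits a profitable win.
€522: inside the interval → strictly worse (loss €89).
€70: inside the interval → strictly worse (loss €541).
€416: inside the interval → strictly worse (loss €195).
€181: inside the interval → strictly worse (loss €430).
€467: inside the interval → strictly worse (loss €144).
€109: inside the interval → strictly worse (loss €502).
€490: inside the interval → strictly worse (loss €121).
€574: inside the interval → strictly worse (loss €37).
Count: 8.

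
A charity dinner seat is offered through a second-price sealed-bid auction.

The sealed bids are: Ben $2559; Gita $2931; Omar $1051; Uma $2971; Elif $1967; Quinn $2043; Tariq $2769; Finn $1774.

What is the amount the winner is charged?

$2931

Highest bid: Uma at $2971, so Uma wins.
Second-highest bid: Gita at $2931 — that is the price the winner pays.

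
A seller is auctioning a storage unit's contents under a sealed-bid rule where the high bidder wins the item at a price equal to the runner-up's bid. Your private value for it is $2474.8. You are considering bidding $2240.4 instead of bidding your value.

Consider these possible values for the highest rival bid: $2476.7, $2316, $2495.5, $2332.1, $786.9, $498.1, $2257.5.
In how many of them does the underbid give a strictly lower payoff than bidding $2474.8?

The deviation hurts exactly when the highest competing bid lies strictly between $2240.4 and $2474.8 — underbidding then forfeits a profitable win.
$2476.7: above both → same outcome either way.
$2316: inside the interval → strictly worse (loss $158.8).
$2495.5: above both → same outcome either way.
$2332.1: inside the interval → strictly worse (loss $142.7).
$786.9: below both → same outcome either way.
$498.1: below both → same outcome either way.
$2257.5: inside the interval → strictly worse (loss $217.3).
Count: 3.

3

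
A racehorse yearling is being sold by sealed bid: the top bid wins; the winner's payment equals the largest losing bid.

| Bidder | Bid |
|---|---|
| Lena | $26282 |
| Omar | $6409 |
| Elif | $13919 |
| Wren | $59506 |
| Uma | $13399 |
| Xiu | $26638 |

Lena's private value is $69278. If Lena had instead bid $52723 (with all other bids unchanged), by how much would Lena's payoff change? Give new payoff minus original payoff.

$0

The highest bid among the other bidders is $59506; Lena's bid doesn't change that.
Original bid $26282: Lena is not highest (top rival bid is $59506); payoff $0.
Alternative bid $52723: Lena is not highest (top rival bid is $59506); payoff $0.
Change in payoff = $0 − ($0) = $0.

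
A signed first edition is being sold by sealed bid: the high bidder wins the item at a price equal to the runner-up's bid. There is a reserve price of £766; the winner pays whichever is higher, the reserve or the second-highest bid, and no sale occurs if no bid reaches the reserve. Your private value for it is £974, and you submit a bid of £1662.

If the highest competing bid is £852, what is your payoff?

Your bid £1662 is the highest and exceeds the reserve.
Price = max(second-highest bid, reserve) = max(£852, £766) = £852.
Payoff = £974 − £852 = £122.

£122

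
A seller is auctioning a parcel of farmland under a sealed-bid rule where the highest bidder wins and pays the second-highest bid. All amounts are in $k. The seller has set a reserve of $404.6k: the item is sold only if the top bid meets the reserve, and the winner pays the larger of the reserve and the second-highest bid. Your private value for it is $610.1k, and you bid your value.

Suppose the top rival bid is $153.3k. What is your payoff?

Your bid $610.1k is the highest and exceeds the reserve.
Price = max(second-highest bid, reserve) = max($153.3k, $404.6k) = $404.6k.
Payoff = $610.1k − $404.6k = $205.5k.

$205.5k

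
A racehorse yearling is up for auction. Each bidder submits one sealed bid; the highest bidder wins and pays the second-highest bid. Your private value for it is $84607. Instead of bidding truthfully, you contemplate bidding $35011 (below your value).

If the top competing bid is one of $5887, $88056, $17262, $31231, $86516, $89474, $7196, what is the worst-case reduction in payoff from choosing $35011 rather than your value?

$0

$5887: same outcome either way → loss $0.
$88056: same outcome either way → loss $0.
$17262: same outcome either way → loss $0.
$31231: same outcome either way → loss $0.
$86516: same outcome either way → loss $0.
$89474: same outcome either way → loss $0.
$7196: same outcome either way → loss $0.
Maximum loss: $0.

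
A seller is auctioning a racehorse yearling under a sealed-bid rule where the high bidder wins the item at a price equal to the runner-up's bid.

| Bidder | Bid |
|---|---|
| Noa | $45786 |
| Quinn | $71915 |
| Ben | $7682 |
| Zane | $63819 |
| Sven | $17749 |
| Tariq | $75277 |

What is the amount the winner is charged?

Highest bid: Tariq at $75277, so Tariq wins.
Second-highest bid: Quinn at $71915 — that is the price the winner pays.

$71915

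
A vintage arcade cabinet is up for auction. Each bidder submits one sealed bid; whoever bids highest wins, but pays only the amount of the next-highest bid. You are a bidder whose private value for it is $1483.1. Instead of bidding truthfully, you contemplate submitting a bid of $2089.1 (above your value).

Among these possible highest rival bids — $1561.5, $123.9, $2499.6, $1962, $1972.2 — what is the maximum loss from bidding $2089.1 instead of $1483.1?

$489.1

$1561.5: truthful gives $0, deviation gives −$78.4 → loss $78.4.
$123.9: same outcome either way → loss $0.
$2499.6: same outcome either way → loss $0.
$1962: truthful gives $0, deviation gives −$478.9 → loss $478.9.
$1972.2: truthful gives $0, deviation gives −$489.1 → loss $489.1.
Maximum loss: $489.1.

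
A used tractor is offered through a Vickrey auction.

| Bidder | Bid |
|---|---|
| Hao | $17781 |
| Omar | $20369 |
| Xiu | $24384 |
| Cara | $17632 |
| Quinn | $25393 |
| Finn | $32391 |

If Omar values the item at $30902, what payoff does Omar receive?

Highest bid: Finn at $32391, so Finn wins.
Second-highest bid: Quinn at $25393 — that is the price the winner pays.
Omar did not win, so Omar pays nothing and receives nothing: payoff $0.

$0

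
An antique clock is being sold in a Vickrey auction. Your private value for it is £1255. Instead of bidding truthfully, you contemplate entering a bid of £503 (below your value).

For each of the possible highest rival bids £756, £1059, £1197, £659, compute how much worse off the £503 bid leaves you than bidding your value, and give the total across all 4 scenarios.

£1349

The deviation costs you only when the competing bid falls strictly between £503 and £1255; elsewhere both bids give the same outcome.
£756: truthful payoff £499, deviation payoff £0 → loss £499.
£1059: truthful payoff £196, deviation payoff £0 → loss £196.
£1197: truthful payoff £58, deviation payoff £0 → loss £58.
£659: truthful payoff £596, deviation payoff £0 → loss £596.
Total loss = £499 + £196 + £58 + £596 = £1349.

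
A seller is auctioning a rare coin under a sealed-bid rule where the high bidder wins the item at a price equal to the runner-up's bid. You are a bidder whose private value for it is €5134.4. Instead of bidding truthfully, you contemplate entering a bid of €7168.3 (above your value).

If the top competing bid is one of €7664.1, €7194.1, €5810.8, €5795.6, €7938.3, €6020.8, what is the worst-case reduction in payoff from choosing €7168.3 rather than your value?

€886.4

€7664.1: same outcome either way → loss €0.
€7194.1: same outcome either way → loss €0.
€5810.8: truthful gives €0, deviation gives −€676.4 → loss €676.4.
€5795.6: truthful gives €0, deviation gives −€661.2 → loss €661.2.
€7938.3: same outcome either way → loss €0.
€6020.8: truthful gives €0, deviation gives −€886.4 → loss €886.4.
Maximum loss: €886.4.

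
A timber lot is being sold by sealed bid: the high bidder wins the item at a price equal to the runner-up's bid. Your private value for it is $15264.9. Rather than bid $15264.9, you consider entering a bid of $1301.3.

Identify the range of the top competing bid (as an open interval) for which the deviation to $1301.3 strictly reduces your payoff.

If the competing bid is below $1301.3, both bids win at the same price — no difference.
If it is above $15264.9, both bids lose — no difference.
If it lies strictly between $1301.3 and $15264.9, bidding your value wins at a price below your value (positive payoff) while bidding $1301.3 loses (payoff 0).
So the deviation strictly hurts on the open interval ($1301.3, $15264.9).
Truthful bidding weakly dominates here: raising your bid can only win items priced above your value, and lowering it can only forfeit items priced below.

($1301.3, $15264.9)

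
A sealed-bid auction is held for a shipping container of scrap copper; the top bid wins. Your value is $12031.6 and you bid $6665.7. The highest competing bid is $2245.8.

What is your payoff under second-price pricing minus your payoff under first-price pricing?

$4419.9

You have the highest bid, so you win under either rule.
Second-price: pay $2245.8 → payoff $9785.8.
First-price: pay your own bid $6665.7 → payoff $5365.9.
Difference = $9785.8 − ($5365.9) = $4419.9.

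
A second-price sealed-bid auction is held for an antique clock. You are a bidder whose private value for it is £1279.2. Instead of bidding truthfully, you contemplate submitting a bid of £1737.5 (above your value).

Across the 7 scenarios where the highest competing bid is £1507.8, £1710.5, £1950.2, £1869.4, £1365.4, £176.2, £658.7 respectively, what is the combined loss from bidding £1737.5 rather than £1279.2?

The deviation costs you only when the competing bid falls strictly between £1279.2 and £1737.5; elsewhere both bids give the same outcome.
£1507.8: truthful payoff £0, deviation payoff −£228.6 → loss £228.6.
£1710.5: truthful payoff £0, deviation payoff −£431.3 → loss £431.3.
£1950.2: outcomes coincide → loss £0.
£1869.4: outcomes coincide → loss £0.
£1365.4: truthful payoff £0, deviation payoff −£86.2 → loss £86.2.
£176.2: outcomes coincide → loss £0.
£658.7: outcomes coincide → loss £0.
Total loss = £228.6 + £431.3 + £86.2 = £746.1.

£746.1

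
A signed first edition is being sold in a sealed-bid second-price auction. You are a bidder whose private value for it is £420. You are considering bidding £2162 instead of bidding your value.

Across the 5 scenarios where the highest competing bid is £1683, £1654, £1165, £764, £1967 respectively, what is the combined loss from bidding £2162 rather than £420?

£5133

The deviation costs you only when the competing bid falls strictly between £420 and £2162; elsewhere both bids give the same outcome.
£1683: truthful payoff £0, deviation payoff −£1263 → loss £1263.
£1654: truthful payoff £0, deviation payoff −£1234 → loss £1234.
£1165: truthful payoff £0, deviation payoff −£745 → loss £745.
£764: truthful payoff £0, deviation payoff −£344 → loss £344.
£1967: truthful payoff £0, deviation payoff −£1547 → loss £1547.
Total loss = £1263 + £1234 + £745 + £344 + £1547 = £5133.
Truthful bidding weakly dominates here: raising your bid can only win items priced above your value, and lowering it can only forfeit items priced below.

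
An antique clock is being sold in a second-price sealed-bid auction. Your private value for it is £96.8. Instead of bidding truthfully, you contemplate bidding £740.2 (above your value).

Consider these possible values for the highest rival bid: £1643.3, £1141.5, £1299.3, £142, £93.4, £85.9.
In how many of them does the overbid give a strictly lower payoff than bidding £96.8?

The deviation hurts exactly when the highest competing bid lies strictly between £96.8 and £740.2 — overbidding then wins at a price above your value.
£1643.3: above both → same outcome either way.
£1141.5: above both → same outcome either way.
£1299.3: above both → same outcome either way.
£142: inside the interval → strictly worse (loss £45.2).
£93.4: below both → same outcome either way.
£85.9: below both → same outcome either way.
Count: 1.

1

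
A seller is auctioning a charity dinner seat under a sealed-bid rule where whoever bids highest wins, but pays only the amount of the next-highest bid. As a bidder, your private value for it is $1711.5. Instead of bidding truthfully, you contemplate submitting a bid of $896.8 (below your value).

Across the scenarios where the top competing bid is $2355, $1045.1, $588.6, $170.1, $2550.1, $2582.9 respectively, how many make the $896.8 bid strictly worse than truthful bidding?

The deviation hurts exactly when the highest competing bid lies strictly between $896.8 and $1711.5 — underbidding then forfeits a profitable win.
$2355: above both → same outcome either way.
$1045.1: inside the interval → strictly worse (loss $666.4).
$588.6: below both → same outcome either way.
$170.1: below both → same outcome either way.
$2550.1: above both → same outcome either way.
$2582.9: above both → same outcome either way.
Count: 1.

1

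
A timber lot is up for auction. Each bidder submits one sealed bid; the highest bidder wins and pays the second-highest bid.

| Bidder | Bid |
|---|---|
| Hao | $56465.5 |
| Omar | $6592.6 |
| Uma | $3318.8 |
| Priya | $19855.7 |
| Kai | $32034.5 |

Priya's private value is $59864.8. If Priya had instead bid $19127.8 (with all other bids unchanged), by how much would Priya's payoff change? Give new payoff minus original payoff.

$0

The highest bid among the other bidders is $56465.5; Priya's bid doesn't change that.
Original bid $19855.7: Priya is not highest (top rival bid is $56465.5); payoff $0.
Alternative bid $19127.8: Priya is not highest (top rival bid is $56465.5); payoff $0.
Change in payoff = $0 − ($0) = $0.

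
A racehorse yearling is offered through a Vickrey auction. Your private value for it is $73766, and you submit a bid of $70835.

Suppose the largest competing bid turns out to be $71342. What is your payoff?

Your bid $70835 is below the highest competing bid $71342, so you lose.
A losing bidder pays nothing and receives nothing: payoff = $0.

$0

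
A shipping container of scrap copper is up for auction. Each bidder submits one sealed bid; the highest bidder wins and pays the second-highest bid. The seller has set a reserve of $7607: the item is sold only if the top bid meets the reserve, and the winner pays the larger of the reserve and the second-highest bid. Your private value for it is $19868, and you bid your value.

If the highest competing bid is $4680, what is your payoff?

$12261

Your bid $19868 is the highest and exceeds the reserve.
Price = max(second-highest bid, reserve) = max($4680, $7607) = $7607.
Payoff = $19868 − $7607 = $12261.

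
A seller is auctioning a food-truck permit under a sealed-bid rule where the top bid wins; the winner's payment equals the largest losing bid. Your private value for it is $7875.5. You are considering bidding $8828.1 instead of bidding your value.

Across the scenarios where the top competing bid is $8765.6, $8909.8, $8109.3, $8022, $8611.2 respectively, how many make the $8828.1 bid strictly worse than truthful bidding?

4

The deviation hurts exactly when the highest competing bid lies strictly between $7875.5 and $8828.1 — overbidding then wins at a price above your value.
$8765.6: inside the interval → strictly worse (loss $890.1).
$8909.8: above both → same outcome either way.
$8109.3: inside the interval → strictly worse (loss $233.8).
$8022: inside the interval → strictly worse (loss $146.5).
$8611.2: inside the interval → strictly worse (loss $735.7).
Count: 4.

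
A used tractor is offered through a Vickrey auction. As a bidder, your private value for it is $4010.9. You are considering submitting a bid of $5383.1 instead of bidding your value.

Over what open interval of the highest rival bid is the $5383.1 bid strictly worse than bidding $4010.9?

If the competing bid is below $4010.9, both bids win at the same price — no difference.
If it is above $5383.1, both bids lose — no difference.
If it lies strictly between $4010.9 and $5383.1, bidding your value loses (payoff 0) while bidding $5383.1 wins at a price above your value (payoff negative).
So the deviation strictly hurts on the open interval ($4010.9, $5383.1).

($4010.9, $5383.1)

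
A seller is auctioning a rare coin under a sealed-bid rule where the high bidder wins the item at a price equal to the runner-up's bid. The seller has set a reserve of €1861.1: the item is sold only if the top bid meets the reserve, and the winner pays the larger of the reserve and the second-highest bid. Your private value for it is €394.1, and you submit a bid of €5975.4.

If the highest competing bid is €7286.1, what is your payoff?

Your bid €5975.4 is below the highest competing bid €7286.1, so you lose. Payoff €0.

€0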